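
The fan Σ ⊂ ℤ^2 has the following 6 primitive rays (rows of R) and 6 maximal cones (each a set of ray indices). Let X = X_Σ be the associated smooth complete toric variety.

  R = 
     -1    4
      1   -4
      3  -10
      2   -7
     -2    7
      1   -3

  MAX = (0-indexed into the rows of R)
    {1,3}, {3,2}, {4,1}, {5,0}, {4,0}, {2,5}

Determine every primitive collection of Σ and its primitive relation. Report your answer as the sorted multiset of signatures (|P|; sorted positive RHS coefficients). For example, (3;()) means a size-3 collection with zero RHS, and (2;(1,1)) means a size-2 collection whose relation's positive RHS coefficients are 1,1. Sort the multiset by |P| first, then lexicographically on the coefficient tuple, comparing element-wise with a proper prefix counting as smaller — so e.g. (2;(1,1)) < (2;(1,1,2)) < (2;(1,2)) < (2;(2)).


9 minimal non-faces of Δ(Σ) (on 6 rays):

  P = {0,1}:  v_{0} + v_{1} = 0 — sig = (2;())
  P = {3,4}:  v_{3} + v_{4} = 0 — sig = (2;())
  P = {0,3}:  v_{0} + v_{3} = v_{5} — sig = (2;(1))
  P = {1,5}:  v_{1} + v_{5} = v_{3} — sig = (2;(1))
  P = {2,4}:  v_{2} + v_{4} = v_{5} — sig = (2;(1))
  P = {3,5}:  v_{3} + v_{5} = v_{2} — sig = (2;(1))
  P = {4,5}:  v_{4} + v_{5} = v_{0} — sig = (2;(1))
  P = {0,2}:  v_{0} + v_{2} = 2·v_{5} — sig = (2;(2))
  P = {1,2}:  v_{1} + v_{2} = 2·v_{3} — sig = (2;(2))

Sorted signature multiset PRS(X):
[(2;()), (2;()), (2;(1)), (2;(1)), (2;(1)), (2;(1)), (2;(1)), (2;(2)), (2;(2))]


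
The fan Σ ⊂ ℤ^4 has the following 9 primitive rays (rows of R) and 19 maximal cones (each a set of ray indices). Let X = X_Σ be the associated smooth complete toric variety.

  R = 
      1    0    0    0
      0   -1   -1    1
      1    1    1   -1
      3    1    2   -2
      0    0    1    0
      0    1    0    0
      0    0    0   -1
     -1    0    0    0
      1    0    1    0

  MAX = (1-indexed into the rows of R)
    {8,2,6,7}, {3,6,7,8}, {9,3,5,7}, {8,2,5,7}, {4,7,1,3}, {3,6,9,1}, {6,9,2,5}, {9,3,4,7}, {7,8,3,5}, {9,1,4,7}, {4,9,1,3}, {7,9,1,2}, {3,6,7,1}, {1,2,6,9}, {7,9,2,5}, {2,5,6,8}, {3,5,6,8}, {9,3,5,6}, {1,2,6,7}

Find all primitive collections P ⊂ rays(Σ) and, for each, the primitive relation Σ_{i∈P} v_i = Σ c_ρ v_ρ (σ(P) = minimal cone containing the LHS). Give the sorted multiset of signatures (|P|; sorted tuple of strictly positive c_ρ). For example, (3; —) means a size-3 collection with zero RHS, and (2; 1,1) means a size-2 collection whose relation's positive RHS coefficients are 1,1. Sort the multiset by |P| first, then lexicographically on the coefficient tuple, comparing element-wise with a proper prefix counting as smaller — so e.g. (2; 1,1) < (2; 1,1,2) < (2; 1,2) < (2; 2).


Primitive collections (11):

  {1,8}:  v_{1} + v_{8} = 0  →  sig = (2; —)
  {1,5}:  v_{1} + v_{5} = v_{9}  →  sig = (2; 1)
  {2,3}:  v_{2} + v_{3} = v_{1}  →  sig = (2; 1)
  {8,9}:  v_{8} + v_{9} = v_{5}  →  sig = (2; 1)
  {4,8}:  v_{4} + v_{8} = v_{3} + v_{7} + v_{9}  →  sig = (2; 1,1,1)
  {2,4}:  v_{2} + v_{4} = 2·v_{1} + v_{7} + v_{9}  →  sig = (2; 1,1,2)
  {4,5}:  v_{4} + v_{5} = v_{3} + v_{7} + 2·v_{9}  →  sig = (2; 1,1,2)
  {4,6}:  v_{4} + v_{6} = v_{1} + 2·v_{3}  →  sig = (2; 1,2)
  {6,7,9}:  v_{6} + v_{7} + v_{9} = v_{3}  →  sig = (3; 1)
  {5,6,7}:  v_{5} + v_{6} + v_{7} = v_{3} + v_{8}  →  sig = (3; 1,1)
  {1,3,7,9}:  v_{1} + v_{3} + v_{7} + v_{9} = v_{4}  →  sig = (4; 1)

so the primitive-relation signature multiset is
[(2; —), (2; 1), (2; 1), (2; 1), (2; 1,1,1), (2; 1,1,2), (2; 1,1,2), (2; 1,2), (3; 1), (3; 1,1), (4; 1)]


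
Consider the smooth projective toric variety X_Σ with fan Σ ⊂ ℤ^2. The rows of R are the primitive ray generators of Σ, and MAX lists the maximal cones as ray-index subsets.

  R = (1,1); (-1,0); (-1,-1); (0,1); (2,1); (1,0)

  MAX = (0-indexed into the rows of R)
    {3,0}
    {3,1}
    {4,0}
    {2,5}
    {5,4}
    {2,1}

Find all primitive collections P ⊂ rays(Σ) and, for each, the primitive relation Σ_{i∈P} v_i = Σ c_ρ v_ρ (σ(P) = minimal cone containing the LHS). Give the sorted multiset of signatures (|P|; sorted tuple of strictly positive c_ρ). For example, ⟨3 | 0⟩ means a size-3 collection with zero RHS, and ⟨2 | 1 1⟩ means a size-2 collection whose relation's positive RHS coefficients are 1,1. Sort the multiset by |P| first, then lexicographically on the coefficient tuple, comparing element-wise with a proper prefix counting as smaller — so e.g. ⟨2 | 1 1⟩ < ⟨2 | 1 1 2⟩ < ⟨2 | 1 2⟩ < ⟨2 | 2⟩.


Primitive collections (9):

  P={0,2}:  v_{0} + v_{2} = 0  →  sig = ⟨2 | 0⟩
  P={1,5}:  v_{1} + v_{5} = 0  →  sig = ⟨2 | 0⟩
  P={0,1}:  v_{0} + v_{1} = v_{3}  →  sig = ⟨2 | 1⟩
  P={0,5}:  v_{0} + v_{5} = v_{4}  →  sig = ⟨2 | 1⟩
  P={1,4}:  v_{1} + v_{4} = v_{0}  →  sig = ⟨2 | 1⟩
  P={2,3}:  v_{2} + v_{3} = v_{1}  →  sig = ⟨2 | 1⟩
  P={2,4}:  v_{2} + v_{4} = v_{5}  →  sig = ⟨2 | 1⟩
  P={3,5}:  v_{3} + v_{5} = v_{0}  →  sig = ⟨2 | 1⟩
  P={3,4}:  v_{3} + v_{4} = 2·v_{0}  →  sig = ⟨2 | 2⟩

Signatures (|P|; sorted positive RHS coefficients), sorted:
[⟨2 | 0⟩, ⟨2 | 0⟩, ⟨2 | 1⟩, ⟨2 | 1⟩, ⟨2 | 1⟩, ⟨2 | 1⟩, ⟨2 | 1⟩, ⟨2 | 1⟩, ⟨2 | 2⟩]


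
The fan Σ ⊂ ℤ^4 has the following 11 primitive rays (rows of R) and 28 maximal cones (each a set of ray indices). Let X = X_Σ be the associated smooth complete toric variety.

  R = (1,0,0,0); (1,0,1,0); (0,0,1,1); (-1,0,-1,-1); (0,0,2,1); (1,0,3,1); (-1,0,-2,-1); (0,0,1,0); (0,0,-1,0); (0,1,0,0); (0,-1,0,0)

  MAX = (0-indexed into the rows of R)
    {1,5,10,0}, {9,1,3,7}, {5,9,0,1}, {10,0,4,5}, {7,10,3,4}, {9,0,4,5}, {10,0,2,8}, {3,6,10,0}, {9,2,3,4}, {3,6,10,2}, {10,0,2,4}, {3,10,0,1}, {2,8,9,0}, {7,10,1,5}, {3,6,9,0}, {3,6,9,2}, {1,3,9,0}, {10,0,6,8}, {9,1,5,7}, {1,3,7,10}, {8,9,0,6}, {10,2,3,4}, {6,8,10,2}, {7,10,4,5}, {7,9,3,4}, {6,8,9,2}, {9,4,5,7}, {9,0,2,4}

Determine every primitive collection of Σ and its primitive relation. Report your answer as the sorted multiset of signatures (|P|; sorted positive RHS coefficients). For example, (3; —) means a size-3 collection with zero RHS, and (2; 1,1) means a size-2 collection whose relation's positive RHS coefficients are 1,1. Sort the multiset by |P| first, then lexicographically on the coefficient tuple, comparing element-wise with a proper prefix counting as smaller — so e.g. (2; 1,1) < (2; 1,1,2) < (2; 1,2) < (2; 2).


Δ(Σ) — 11 vertices, 19 min non-faces:

  P={7,8}:  v_{7} + v_{8} = 0  so sig = (2; —)
  P={9,10}:  v_{9} + v_{10} = 0  so sig = (2; —)
  P={0,7}:  v_{0} + v_{7} = v_{1}  so sig = (2; 1)
  P={1,4}:  v_{1} + v_{4} = v_{5}  so sig = (2; 1)
  P={1,8}:  v_{1} + v_{8} = v_{0}  so sig = (2; 1)
  P={2,7}:  v_{2} + v_{7} = v_{4}  so sig = (2; 1)
  P={3,8}:  v_{3} + v_{8} = v_{6}  so sig = (2; 1)
  P={4,8}:  v_{4} + v_{8} = v_{2}  so sig = (2; 1)
  P={5,6}:  v_{5} + v_{6} = v_{7}  so sig = (2; 1)
  P={6,7}:  v_{6} + v_{7} = v_{3}  so sig = (2; 1)
  P={1,2}:  v_{1} + v_{2} = v_{0} + v_{4}  so sig = (2; 1,1)
  P={1,6}:  v_{1} + v_{6} = v_{0} + v_{3}  so sig = (2; 1,1)
  P={4,6}:  v_{4} + v_{6} = v_{2} + v_{3}  so sig = (2; 1,1)
  P={5,8}:  v_{5} + v_{8} = v_{0} + v_{4}  so sig = (2; 1,1)
  P={2,5}:  v_{2} + v_{5} = v_{0} + 2·v_{4}  so sig = (2; 1,2)
  P={3,5}:  v_{3} + v_{5} = 2·v_{7}  so sig = (2; 2)
  P={0,2,3}:  v_{0} + v_{2} + v_{3} = 0  so sig = (3; —)
  P={0,2,6}:  v_{0} + v_{2} + v_{6} = v_{8}  so sig = (3; 1)
  P={0,3,4}:  v_{0} + v_{3} + v_{4} = v_{7}  so sig = (3; 1)

so the primitive-relation signature multiset is
    (2; —)
    (2; —)
    (2; 1)
    (2; 1)
    (2; 1)
    (2; 1)
    (2; 1)
    (2; 1)
    (2; 1)
    (2; 1)
    (2; 1,1)
    (2; 1,1)
    (2; 1,1)
    (2; 1,1)
    (2; 1,2)
    (2; 2)
    (3; —)
    (3; 1)
    (3; 1)


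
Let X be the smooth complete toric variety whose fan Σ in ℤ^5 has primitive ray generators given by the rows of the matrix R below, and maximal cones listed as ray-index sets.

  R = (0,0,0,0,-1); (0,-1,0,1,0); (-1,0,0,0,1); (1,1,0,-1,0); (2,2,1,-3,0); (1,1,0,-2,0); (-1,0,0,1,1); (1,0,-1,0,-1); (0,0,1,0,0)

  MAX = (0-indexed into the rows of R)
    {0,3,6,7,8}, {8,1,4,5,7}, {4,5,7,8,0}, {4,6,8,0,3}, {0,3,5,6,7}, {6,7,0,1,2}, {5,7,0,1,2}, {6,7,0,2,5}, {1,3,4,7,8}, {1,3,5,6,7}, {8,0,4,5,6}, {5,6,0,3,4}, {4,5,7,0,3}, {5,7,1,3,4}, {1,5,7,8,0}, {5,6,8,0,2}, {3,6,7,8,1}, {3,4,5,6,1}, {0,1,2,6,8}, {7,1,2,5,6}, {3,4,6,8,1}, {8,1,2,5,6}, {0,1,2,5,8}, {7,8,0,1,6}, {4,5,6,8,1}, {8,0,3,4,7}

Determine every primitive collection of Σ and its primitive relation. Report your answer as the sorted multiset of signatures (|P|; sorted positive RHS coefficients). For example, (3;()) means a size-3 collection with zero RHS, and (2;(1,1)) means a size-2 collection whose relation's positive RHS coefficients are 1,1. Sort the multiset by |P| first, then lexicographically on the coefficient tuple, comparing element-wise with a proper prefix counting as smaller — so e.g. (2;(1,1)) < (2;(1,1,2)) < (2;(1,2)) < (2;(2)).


Δ(Σ) — 9 vertices, 9 min non-faces:

  • {2,3}:  v_{2} + v_{3} = v_{5} + v_{6}  ⟹  sig = (2;(1,1))
  • {2,4}:  v_{2} + v_{4} = 2·v_{5} + v_{6} + v_{8}  ⟹  sig = (2;(1,1,2))
  • {2,7,8}:  v_{2} + v_{7} + v_{8} = 0  ⟹  sig = (3;())
  • {3,5,8}:  v_{3} + v_{5} + v_{8} = v_{4}  ⟹  sig = (3;(1))
  • {0,1,3}:  v_{0} + v_{1} + v_{3} = v_{7} + v_{8}  ⟹  sig = (3;(1,1))
  • {0,1,4}:  v_{0} + v_{1} + v_{4} = v_{5} + v_{7} + 2·v_{8}  ⟹  sig = (3;(1,1,2))
  • {4,6,7}:  v_{4} + v_{6} + v_{7} = 2·v_{3}  ⟹  sig = (3;(2))
  • {0,1,5,6}:  v_{0} + v_{1} + v_{5} + v_{6} = 0  ⟹  sig = (4;())
  • {5,6,7,8}:  v_{5} + v_{6} + v_{7} + v_{8} = v_{3}  ⟹  sig = (4;(1))

Sorted signature multiset PRS(X):
{ (2;(1,1)),  (2;(1,1,2)),  (3;()),  (3;(1)),  (3;(1,1)),  (3;(1,1,2)),  (3;(2)),  (4;()),  (4;(1)) }


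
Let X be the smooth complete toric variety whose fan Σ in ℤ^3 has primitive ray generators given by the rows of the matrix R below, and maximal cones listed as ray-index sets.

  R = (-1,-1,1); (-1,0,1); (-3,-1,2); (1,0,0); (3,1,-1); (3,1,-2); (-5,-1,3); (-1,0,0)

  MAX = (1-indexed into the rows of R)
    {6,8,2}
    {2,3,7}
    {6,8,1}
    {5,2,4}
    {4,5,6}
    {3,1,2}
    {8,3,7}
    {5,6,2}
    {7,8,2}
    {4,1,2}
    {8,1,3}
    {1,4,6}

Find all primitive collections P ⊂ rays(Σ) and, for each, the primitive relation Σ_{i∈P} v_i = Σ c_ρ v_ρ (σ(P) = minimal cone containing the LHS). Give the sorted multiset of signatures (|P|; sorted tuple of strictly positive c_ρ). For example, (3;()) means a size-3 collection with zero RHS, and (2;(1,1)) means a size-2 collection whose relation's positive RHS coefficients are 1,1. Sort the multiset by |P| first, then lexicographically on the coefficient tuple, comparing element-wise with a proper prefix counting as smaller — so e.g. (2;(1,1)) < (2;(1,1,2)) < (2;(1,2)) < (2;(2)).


|primitive collections| = 14. Relations:

  {3,6}:  v_{3} + v_{6} = 0  so sig = (2;())
  {4,8}:  v_{4} + v_{8} = 0  so sig = (2;())
  {3,4}:  v_{3} + v_{4} = v_{1} + v_{2}  so sig = (2;(1,1))
  {3,5}:  v_{3} + v_{5} = v_{2} + v_{4}  so sig = (2;(1,1))
  {4,7}:  v_{4} + v_{7} = v_{2} + v_{3}  so sig = (2;(1,1))
  {5,8}:  v_{5} + v_{8} = v_{2} + v_{6}  so sig = (2;(1,1))
  {6,7}:  v_{6} + v_{7} = v_{2} + v_{8}  so sig = (2;(1,1))
  {1,5}:  v_{1} + v_{5} = 2·v_{4}  so sig = (2;(2))
  {1,7}:  v_{1} + v_{7} = 2·v_{3}  so sig = (2;(2))
  {5,7}:  v_{5} + v_{7} = 2·v_{2}  so sig = (2;(2))
  {1,2,6}:  v_{1} + v_{2} + v_{6} = v_{4}  so sig = (3;(1))
  {1,2,8}:  v_{1} + v_{2} + v_{8} = v_{3}  so sig = (3;(1))
  {2,3,8}:  v_{2} + v_{3} + v_{8} = v_{7}  so sig = (3;(1))
  {2,4,6}:  v_{2} + v_{4} + v_{6} = v_{5}  so sig = (3;(1))

Hence PRS(X_Σ) =
    |P|=2: 10 collections, coeffs (), (), (1,1), (1,1), (1,1), (1,1), (1,1), (2), (2), (2)
    |P|=3: 4 collections, coeffs (1), (1), (1), (1)


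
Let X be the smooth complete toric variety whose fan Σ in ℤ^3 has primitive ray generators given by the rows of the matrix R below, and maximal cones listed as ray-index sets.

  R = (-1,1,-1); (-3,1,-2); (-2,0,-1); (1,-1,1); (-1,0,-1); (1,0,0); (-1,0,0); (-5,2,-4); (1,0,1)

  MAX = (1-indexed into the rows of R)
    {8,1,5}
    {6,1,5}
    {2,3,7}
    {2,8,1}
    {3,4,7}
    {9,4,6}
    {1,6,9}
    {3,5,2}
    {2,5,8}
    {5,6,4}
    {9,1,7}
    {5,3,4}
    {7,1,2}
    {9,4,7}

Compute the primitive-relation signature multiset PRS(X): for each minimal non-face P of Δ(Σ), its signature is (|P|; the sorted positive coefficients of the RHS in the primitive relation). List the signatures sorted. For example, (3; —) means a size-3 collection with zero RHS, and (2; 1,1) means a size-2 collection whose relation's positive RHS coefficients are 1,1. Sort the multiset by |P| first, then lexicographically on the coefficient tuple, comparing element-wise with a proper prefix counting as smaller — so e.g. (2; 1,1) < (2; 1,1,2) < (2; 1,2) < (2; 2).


The 16 primitive collections of Σ (r=9, n=3):

  P = {1,4}:  v_{1} + v_{4} = 0  →  sig = (2; —)
  P = {5,9}:  v_{5} + v_{9} = 0  →  sig = (2; —)
  P = {6,7}:  v_{6} + v_{7} = 0  →  sig = (2; —)
  P = {1,3}:  v_{1} + v_{3} = v_{2}  →  sig = (2; 1)
  P = {2,4}:  v_{2} + v_{4} = v_{3}  →  sig = (2; 1)
  P = {3,6}:  v_{3} + v_{6} = v_{5}  →  sig = (2; 1)
  P = {3,9}:  v_{3} + v_{9} = v_{7}  →  sig = (2; 1)
  P = {5,7}:  v_{5} + v_{7} = v_{3}  →  sig = (2; 1)
  P = {2,6}:  v_{2} + v_{6} = v_{1} + v_{5}  →  sig = (2; 1,1)
  P = {2,9}:  v_{2} + v_{9} = v_{1} + v_{7}  →  sig = (2; 1,1)
  P = {4,8}:  v_{4} + v_{8} = v_{2} + v_{5}  →  sig = (2; 1,1)
  P = {8,9}:  v_{8} + v_{9} = v_{1} + v_{2}  →  sig = (2; 1,1)
  P = {3,8}:  v_{3} + v_{8} = 2·v_{2} + v_{5}  →  sig = (2; 1,2)
  P = {7,8}:  v_{7} + v_{8} = 2·v_{2}  →  sig = (2; 2)
  P = {6,8}:  v_{6} + v_{8} = 2·v_{1} + 2·v_{5}  →  sig = (2; 2,2)
  P = {1,2,5}:  v_{1} + v_{2} + v_{5} = v_{8}  →  sig = (3; 1)

Hence PRS(X_Σ) =
    |P|=2: 15 collections, coeffs (), (), (), (1), (1), (1), (1), (1), (1,1), (1,1), (1,1), (1,1), (1,2), (2), (2,2)
    |P|=3: 1 collection, coeffs (1)


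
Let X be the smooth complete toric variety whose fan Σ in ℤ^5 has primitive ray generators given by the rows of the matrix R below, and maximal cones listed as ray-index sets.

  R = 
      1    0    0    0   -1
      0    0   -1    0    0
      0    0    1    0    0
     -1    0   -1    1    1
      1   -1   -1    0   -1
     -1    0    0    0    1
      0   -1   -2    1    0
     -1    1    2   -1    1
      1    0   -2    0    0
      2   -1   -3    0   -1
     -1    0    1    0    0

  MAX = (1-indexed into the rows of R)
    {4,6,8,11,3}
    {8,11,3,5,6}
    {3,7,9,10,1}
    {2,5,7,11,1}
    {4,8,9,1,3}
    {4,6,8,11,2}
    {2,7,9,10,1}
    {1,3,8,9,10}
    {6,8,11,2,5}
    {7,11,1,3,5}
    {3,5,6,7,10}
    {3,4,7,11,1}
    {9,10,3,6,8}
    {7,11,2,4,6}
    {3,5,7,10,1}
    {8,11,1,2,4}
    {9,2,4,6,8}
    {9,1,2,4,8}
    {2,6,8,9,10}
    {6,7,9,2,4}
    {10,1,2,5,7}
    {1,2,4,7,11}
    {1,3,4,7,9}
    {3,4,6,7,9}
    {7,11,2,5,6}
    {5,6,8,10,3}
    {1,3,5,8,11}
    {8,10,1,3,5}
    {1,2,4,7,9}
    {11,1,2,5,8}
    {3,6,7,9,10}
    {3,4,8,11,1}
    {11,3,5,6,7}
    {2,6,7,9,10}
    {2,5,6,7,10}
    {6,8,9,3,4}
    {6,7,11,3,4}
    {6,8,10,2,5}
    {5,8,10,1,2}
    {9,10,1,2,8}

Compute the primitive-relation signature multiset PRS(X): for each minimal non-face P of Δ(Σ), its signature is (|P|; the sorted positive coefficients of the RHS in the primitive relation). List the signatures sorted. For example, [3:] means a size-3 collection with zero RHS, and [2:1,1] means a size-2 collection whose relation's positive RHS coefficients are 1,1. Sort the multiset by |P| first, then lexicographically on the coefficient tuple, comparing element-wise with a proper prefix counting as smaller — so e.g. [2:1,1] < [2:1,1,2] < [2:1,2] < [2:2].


The 8 primitive collections of Σ (r=11, n=5):

  • {1,6}:  v_{1} + v_{6} = 0  ⇒ sig = [2:]
  • {2,3}:  v_{2} + v_{3} = 0  ⇒ sig = [2:]
  • {4,5}:  v_{4} + v_{5} = v_{7}  ⇒ sig = [2:1]
  • {5,9}:  v_{5} + v_{9} = v_{10}  ⇒ sig = [2:1]
  • {7,8}:  v_{7} + v_{8} = v_{6}  ⇒ sig = [2:1]
  • {9,11}:  v_{9} + v_{11} = v_{2}  ⇒ sig = [2:1]
  • {4,10}:  v_{4} + v_{10} = v_{7} + v_{9}  ⇒ sig = [2:1,1]
  • {10,11}:  v_{10} + v_{11} = v_{2} + v_{5}  ⇒ sig = [2:1,1]

Signatures (|P|; sorted positive RHS coefficients), sorted:
[[2:], [2:], [2:1], [2:1], [2:1], [2:1], [2:1,1], [2:1,1]]


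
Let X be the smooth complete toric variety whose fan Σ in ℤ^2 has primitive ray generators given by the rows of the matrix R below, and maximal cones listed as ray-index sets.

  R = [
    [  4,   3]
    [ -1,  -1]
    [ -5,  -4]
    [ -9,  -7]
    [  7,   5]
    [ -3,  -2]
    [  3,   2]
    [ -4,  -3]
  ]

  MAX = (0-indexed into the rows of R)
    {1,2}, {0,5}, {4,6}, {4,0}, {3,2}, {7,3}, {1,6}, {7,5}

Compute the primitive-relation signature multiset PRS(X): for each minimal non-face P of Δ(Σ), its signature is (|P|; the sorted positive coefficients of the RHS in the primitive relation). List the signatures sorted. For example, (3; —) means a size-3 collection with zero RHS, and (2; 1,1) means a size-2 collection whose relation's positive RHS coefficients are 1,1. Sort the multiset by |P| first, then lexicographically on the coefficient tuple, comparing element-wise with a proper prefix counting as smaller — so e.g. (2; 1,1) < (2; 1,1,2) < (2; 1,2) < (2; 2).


Σ has 20 primitive collections:

  P = {0,7}:  v_{0} + v_{7} = 0 ; sig = (2; —)
  P = {5,6}:  v_{5} + v_{6} = 0 ; sig = (2; —)
  P = {0,1}:  v_{0} + v_{1} = v_{6} ; sig = (2; 1)
  P = {0,2}:  v_{0} + v_{2} = v_{1} ; sig = (2; 1)
  P = {0,3}:  v_{0} + v_{3} = v_{2} ; sig = (2; 1)
  P = {0,6}:  v_{0} + v_{6} = v_{4} ; sig = (2; 1)
  P = {1,5}:  v_{1} + v_{5} = v_{7} ; sig = (2; 1)
  P = {1,7}:  v_{1} + v_{7} = v_{2} ; sig = (2; 1)
  P = {2,7}:  v_{2} + v_{7} = v_{3} ; sig = (2; 1)
  P = {4,5}:  v_{4} + v_{5} = v_{0} ; sig = (2; 1)
  P = {4,7}:  v_{4} + v_{7} = v_{6} ; sig = (2; 1)
  P = {6,7}:  v_{6} + v_{7} = v_{1} ; sig = (2; 1)
  P = {2,4}:  v_{2} + v_{4} = v_{1} + v_{6} ; sig = (2; 1,1)
  P = {3,6}:  v_{3} + v_{6} = v_{1} + v_{2} ; sig = (2; 1,1)
  P = {1,3}:  v_{1} + v_{3} = 2·v_{2} ; sig = (2; 2)
  P = {1,4}:  v_{1} + v_{4} = 2·v_{6} ; sig = (2; 2)
  P = {2,5}:  v_{2} + v_{5} = 2·v_{7} ; sig = (2; 2)
  P = {2,6}:  v_{2} + v_{6} = 2·v_{1} ; sig = (2; 2)
  P = {3,4}:  v_{3} + v_{4} = 2·v_{1} ; sig = (2; 2)
  P = {3,5}:  v_{3} + v_{5} = 3·v_{7} ; sig = (2; 3)

Hence PRS(X_Σ) =
[(2; —), (2; —), (2; 1), (2; 1), (2; 1), (2; 1), (2; 1), (2; 1), (2; 1), (2; 1), (2; 1), (2; 1), (2; 1,1), (2; 1,1), (2; 2), (2; 2), (2; 2), (2; 2), (2; 2), (2; 3)]


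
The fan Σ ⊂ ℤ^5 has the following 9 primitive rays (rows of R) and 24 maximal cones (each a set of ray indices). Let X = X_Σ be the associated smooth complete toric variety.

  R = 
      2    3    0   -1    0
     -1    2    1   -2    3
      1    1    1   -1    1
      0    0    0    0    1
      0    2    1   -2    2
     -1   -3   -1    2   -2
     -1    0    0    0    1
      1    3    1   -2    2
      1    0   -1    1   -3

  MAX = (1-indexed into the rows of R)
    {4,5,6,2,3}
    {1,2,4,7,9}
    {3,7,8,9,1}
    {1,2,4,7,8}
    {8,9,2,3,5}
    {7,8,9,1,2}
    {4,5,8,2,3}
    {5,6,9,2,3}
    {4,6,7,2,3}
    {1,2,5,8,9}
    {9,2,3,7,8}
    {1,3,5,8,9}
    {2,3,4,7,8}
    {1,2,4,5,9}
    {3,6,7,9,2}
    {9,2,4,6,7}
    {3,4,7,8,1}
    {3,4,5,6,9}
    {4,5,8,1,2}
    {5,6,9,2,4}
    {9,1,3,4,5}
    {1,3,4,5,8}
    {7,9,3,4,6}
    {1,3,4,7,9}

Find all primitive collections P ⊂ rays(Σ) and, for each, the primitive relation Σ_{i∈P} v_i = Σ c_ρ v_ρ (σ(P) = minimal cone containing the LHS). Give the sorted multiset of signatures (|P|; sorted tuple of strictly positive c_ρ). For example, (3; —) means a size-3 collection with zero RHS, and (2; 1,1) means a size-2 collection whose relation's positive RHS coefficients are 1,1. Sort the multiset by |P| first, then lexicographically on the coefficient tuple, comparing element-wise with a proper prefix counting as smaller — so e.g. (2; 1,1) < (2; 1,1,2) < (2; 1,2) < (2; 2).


Primitive collections (6):

  • {6,8}:  v_{6} + v_{8} = 0  →  sig = (2; —)
  • {5,7}:  v_{5} + v_{7} = v_{2}  →  sig = (2; 1)
  • {1,6}:  v_{1} + v_{6} = v_{4} + v_{9}  →  sig = (2; 1,1)
  • {4,8,9}:  v_{4} + v_{8} + v_{9} = v_{1}  →  sig = (3; 1)
  • {1,2,3}:  v_{1} + v_{2} + v_{3} = 2·v_{8}  →  sig = (3; 2)
  • {2,3,4,9}:  v_{2} + v_{3} + v_{4} + v_{9} = v_{8}  →  sig = (4; 1)

so the primitive-relation signature multiset is
    |P|=2: 3 collections, coeffs (), (1), (1,1)
    |P|=3: 2 collections, coeffs (1), (2)
    |P|=4: 1 collection, coeffs (1)


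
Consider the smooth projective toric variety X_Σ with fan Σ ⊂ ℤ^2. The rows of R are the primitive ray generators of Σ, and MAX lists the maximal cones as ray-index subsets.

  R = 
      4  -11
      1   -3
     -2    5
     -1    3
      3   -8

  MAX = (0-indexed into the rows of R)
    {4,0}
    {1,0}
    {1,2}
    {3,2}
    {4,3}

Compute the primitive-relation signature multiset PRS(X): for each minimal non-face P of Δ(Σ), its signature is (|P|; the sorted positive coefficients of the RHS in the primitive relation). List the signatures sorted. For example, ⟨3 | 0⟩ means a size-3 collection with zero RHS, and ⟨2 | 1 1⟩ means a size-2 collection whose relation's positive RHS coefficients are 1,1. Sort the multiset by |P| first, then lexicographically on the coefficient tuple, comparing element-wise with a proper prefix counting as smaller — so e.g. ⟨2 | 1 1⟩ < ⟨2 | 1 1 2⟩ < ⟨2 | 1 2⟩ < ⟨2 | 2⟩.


Δ(Σ) — 5 vertices, 5 min non-faces:

  {1,3}:  v_{1} + v_{3} = 0  ⇒ sig = ⟨2 | 0⟩
  {0,3}:  v_{0} + v_{3} = v_{4}  ⇒ sig = ⟨2 | 1⟩
  {1,4}:  v_{1} + v_{4} = v_{0}  ⇒ sig = ⟨2 | 1⟩
  {2,4}:  v_{2} + v_{4} = v_{1}  ⇒ sig = ⟨2 | 1⟩
  {0,2}:  v_{0} + v_{2} = 2·v_{1}  ⇒ sig = ⟨2 | 2⟩

Signatures (|P|; sorted positive RHS coefficients), sorted:
    ⟨2 | 0⟩
    ⟨2 | 1⟩
    ⟨2 | 1⟩
    ⟨2 | 1⟩
    ⟨2 | 2⟩


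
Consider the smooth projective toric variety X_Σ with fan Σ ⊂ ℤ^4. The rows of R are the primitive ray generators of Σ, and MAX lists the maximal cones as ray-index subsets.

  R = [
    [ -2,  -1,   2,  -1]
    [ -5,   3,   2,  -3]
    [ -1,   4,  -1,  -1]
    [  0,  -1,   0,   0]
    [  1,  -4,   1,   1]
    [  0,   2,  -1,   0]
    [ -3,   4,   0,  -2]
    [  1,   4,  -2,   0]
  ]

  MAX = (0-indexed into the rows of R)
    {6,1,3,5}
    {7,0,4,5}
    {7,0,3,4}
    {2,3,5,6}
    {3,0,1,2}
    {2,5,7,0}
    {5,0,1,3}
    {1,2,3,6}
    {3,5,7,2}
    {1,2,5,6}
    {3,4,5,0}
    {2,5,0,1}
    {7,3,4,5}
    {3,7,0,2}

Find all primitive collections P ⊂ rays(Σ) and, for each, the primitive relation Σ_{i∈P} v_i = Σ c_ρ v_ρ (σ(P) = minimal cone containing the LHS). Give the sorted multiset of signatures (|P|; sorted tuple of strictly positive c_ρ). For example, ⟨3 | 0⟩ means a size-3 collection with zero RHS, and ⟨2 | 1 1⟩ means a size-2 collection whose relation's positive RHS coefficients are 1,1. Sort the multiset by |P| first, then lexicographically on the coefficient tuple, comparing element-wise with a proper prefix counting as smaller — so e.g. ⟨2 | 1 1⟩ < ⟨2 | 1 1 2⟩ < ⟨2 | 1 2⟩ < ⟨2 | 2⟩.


Minimal non-faces — 9 found among 8 rays, 14 max cones:

  P={2,4}:  v_{2} + v_{4} = 0  →  sig = ⟨2 | 0⟩
  P={0,6}:  v_{0} + v_{6} = v_{1}  →  sig = ⟨2 | 1⟩
  P={4,6}:  v_{4} + v_{6} = v_{0} + v_{3} + v_{5}  →  sig = ⟨2 | 1 1 1⟩
  P={1,4}:  v_{1} + v_{4} = 2·v_{0} + v_{3} + v_{5}  →  sig = ⟨2 | 1 1 2⟩
  P={1,7}:  v_{1} + v_{7} = v_{0} + 2·v_{2}  →  sig = ⟨2 | 1 2⟩
  P={6,7}:  v_{6} + v_{7} = 2·v_{2}  →  sig = ⟨2 | 2⟩
  P={0,2,3,5}:  v_{0} + v_{2} + v_{3} + v_{5} = v_{6}  →  sig = ⟨4 | 1⟩
  P={0,3,5,7}:  v_{0} + v_{3} + v_{5} + v_{7} = v_{2}  →  sig = ⟨4 | 1⟩
  P={1,2,3,5}:  v_{1} + v_{2} + v_{3} + v_{5} = 2·v_{6}  →  sig = ⟨4 | 2⟩

Signatures (|P|; sorted positive RHS coefficients), sorted:
{ ⟨2 | 0⟩,  ⟨2 | 1⟩,  ⟨2 | 1 1 1⟩,  ⟨2 | 1 1 2⟩,  ⟨2 | 1 2⟩,  ⟨2 | 2⟩,  ⟨4 | 1⟩ ×2,  ⟨4 | 2⟩ }


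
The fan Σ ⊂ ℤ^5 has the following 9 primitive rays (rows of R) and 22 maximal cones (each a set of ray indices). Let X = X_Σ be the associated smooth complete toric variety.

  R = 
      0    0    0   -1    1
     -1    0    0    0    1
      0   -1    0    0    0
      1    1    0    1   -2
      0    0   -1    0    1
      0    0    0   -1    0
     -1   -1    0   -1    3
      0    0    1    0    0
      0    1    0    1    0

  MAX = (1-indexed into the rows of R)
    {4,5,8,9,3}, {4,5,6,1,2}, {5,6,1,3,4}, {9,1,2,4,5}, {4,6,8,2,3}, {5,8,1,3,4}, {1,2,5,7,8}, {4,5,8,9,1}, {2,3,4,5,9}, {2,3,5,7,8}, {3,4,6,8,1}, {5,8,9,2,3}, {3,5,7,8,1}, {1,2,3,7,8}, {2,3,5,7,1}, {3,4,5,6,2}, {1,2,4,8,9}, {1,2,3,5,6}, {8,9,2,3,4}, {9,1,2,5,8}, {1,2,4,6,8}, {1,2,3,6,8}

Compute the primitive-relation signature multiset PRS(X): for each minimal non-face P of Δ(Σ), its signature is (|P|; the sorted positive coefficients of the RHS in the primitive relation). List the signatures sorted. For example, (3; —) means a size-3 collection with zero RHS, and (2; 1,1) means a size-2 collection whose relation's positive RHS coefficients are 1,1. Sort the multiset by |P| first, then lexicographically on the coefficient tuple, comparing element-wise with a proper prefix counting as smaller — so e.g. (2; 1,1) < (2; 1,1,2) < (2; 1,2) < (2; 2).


Δ(Σ) — 9 vertices, 9 min non-faces:

  P={4,7}:  v_{4} + v_{7} = v_{5} + v_{8}  ⇒ sig = (2; 1,1)
  P={6,9}:  v_{6} + v_{9} = v_{1} + v_{2} + v_{4}  ⇒ sig = (2; 1,1,1)
  P={6,7}:  v_{6} + v_{7} = 2·v_{1} + v_{2} + v_{3}  ⇒ sig = (2; 1,1,2)
  P={7,9}:  v_{7} + v_{9} = v_{2} + 2·v_{5} + 2·v_{8}  ⇒ sig = (2; 1,2,2)
  P={5,6,8}:  v_{5} + v_{6} + v_{8} = v_{1}  ⇒ sig = (3; 1)
  P={1,3,9}:  v_{1} + v_{3} + v_{9} = v_{5} + v_{8}  ⇒ sig = (3; 1,1)
  P={1,2,3,4}:  v_{1} + v_{2} + v_{3} + v_{4} = 0  ⇒ sig = (4; —)
  P={2,4,5,8}:  v_{2} + v_{4} + v_{5} + v_{8} = v_{9}  ⇒ sig = (4; 1)
  P={1,2,3,5,8}:  v_{1} + v_{2} + v_{3} + v_{5} + v_{8} = v_{7}  ⇒ sig = (5; 1)

so the primitive-relation signature multiset is
[(2; 1,1), (2; 1,1,1), (2; 1,1,2), (2; 1,2,2), (3; 1), (3; 1,1), (4; —), (4; 1), (5; 1)]


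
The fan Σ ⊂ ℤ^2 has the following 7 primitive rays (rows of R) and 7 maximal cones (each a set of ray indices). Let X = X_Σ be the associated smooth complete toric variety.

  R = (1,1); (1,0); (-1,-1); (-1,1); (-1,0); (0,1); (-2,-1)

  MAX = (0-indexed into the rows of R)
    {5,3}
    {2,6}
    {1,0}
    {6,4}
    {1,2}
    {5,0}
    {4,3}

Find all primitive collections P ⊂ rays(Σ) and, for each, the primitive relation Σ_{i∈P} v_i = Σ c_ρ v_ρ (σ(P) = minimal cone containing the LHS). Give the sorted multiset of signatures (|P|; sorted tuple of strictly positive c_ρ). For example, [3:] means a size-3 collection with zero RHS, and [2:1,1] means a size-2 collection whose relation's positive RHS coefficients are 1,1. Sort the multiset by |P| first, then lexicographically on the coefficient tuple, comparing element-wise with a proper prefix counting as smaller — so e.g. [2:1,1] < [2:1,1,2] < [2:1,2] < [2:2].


Minimal non-faces — 14 found among 7 rays, 7 max cones:

  P = {0,2}:  v_{0} + v_{2} = 0  ⇒ sig = [2:]
  P = {1,4}:  v_{1} + v_{4} = 0  ⇒ sig = [2:]
  P = {0,4}:  v_{0} + v_{4} = v_{5}  ⇒ sig = [2:1]
  P = {0,6}:  v_{0} + v_{6} = v_{4}  ⇒ sig = [2:1]
  P = {1,3}:  v_{1} + v_{3} = v_{5}  ⇒ sig = [2:1]
  P = {1,5}:  v_{1} + v_{5} = v_{0}  ⇒ sig = [2:1]
  P = {1,6}:  v_{1} + v_{6} = v_{2}  ⇒ sig = [2:1]
  P = {2,4}:  v_{2} + v_{4} = v_{6}  ⇒ sig = [2:1]
  P = {2,5}:  v_{2} + v_{5} = v_{4}  ⇒ sig = [2:1]
  P = {4,5}:  v_{4} + v_{5} = v_{3}  ⇒ sig = [2:1]
  P = {0,3}:  v_{0} + v_{3} = 2·v_{5}  ⇒ sig = [2:2]
  P = {2,3}:  v_{2} + v_{3} = 2·v_{4}  ⇒ sig = [2:2]
  P = {5,6}:  v_{5} + v_{6} = 2·v_{4}  ⇒ sig = [2:2]
  P = {3,6}:  v_{3} + v_{6} = 3·v_{4}  ⇒ sig = [2:3]

Sorted signature multiset PRS(X):
[[2:], [2:], [2:1], [2:1], [2:1], [2:1], [2:1], [2:1], [2:1], [2:1], [2:2], [2:2], [2:2], [2:3]]


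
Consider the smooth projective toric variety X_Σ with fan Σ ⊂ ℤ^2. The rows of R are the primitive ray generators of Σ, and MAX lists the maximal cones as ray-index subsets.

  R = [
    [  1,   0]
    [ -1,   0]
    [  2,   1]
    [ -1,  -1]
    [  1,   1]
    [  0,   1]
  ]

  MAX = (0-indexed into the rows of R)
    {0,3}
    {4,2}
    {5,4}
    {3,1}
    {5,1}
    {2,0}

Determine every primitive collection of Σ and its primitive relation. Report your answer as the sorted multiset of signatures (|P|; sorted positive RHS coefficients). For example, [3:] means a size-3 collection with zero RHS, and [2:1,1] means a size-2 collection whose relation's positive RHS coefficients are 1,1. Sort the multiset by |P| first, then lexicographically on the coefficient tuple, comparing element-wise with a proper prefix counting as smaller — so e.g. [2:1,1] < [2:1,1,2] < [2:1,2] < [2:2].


Δ(Σ) — 6 vertices, 9 min non-faces:

  • {0,1}:  v_{0} + v_{1} = 0  so sig = [2:]
  • {3,4}:  v_{3} + v_{4} = 0  so sig = [2:]
  • {0,4}:  v_{0} + v_{4} = v_{2}  so sig = [2:1]
  • {0,5}:  v_{0} + v_{5} = v_{4}  so sig = [2:1]
  • {1,2}:  v_{1} + v_{2} = v_{4}  so sig = [2:1]
  • {1,4}:  v_{1} + v_{4} = v_{5}  so sig = [2:1]
  • {2,3}:  v_{2} + v_{3} = v_{0}  so sig = [2:1]
  • {3,5}:  v_{3} + v_{5} = v_{1}  so sig = [2:1]
  • {2,5}:  v_{2} + v_{5} = 2·v_{4}  so sig = [2:2]

Signatures (|P|; sorted positive RHS coefficients), sorted:
[[2:], [2:], [2:1], [2:1], [2:1], [2:1], [2:1], [2:1], [2:2]]


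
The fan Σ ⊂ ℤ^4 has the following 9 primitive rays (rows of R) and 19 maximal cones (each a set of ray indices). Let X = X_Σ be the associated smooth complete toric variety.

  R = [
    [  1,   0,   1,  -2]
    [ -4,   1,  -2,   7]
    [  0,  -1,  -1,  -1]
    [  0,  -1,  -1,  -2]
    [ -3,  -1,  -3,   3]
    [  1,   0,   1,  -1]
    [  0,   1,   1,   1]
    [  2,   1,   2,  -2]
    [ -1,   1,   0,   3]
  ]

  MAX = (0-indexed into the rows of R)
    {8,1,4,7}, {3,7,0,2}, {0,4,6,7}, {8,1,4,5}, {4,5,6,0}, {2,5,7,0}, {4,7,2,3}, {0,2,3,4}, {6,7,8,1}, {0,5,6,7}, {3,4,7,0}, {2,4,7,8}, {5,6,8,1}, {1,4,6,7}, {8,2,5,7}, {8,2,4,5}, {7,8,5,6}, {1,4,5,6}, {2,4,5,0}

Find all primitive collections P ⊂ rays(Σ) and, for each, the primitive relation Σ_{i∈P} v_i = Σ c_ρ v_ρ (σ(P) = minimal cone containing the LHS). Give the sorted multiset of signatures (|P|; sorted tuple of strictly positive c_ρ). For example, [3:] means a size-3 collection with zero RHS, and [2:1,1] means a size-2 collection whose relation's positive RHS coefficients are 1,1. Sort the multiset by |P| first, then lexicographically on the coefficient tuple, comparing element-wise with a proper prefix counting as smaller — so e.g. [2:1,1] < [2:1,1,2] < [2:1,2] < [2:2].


Minimal non-faces — 12 found among 9 rays, 19 max cones:

  P={2,6}:  v_{2} + v_{6} = 0  so sig = [2:]
  P={0,8}:  v_{0} + v_{8} = v_{6}  so sig = [2:1]
  P={1,2}:  v_{1} + v_{2} = v_{4} + v_{8}  so sig = [2:1,1]
  P={3,5}:  v_{3} + v_{5} = v_{0} + v_{2}  so sig = [2:1,1]
  P={3,8}:  v_{3} + v_{8} = v_{4} + v_{7}  so sig = [2:1,1]
  P={3,6}:  v_{3} + v_{6} = v_{0} + v_{4} + v_{7}  so sig = [2:1,1,1]
  P={1,3}:  v_{1} + v_{3} = 2·v_{4} + v_{6} + v_{7}  so sig = [2:1,1,2]
  P={0,1}:  v_{0} + v_{1} = v_{4} + 2·v_{6}  so sig = [2:1,2]
  P={4,5,7}:  v_{4} + v_{5} + v_{7} = 0  so sig = [3:]
  P={4,6,8}:  v_{4} + v_{6} + v_{8} = v_{1}  so sig = [3:1]
  P={1,5,7}:  v_{1} + v_{5} + v_{7} = v_{6} + v_{8}  so sig = [3:1,1]
  P={0,2,4,7}:  v_{0} + v_{2} + v_{4} + v_{7} = v_{3}  so sig = [4:1]

so the primitive-relation signature multiset is
    [2:]
    [2:1]
    [2:1,1]
    [2:1,1]
    [2:1,1]
    [2:1,1,1]
    [2:1,1,2]
    [2:1,2]
    [3:]
    [3:1]
    [3:1,1]
    [4:1]


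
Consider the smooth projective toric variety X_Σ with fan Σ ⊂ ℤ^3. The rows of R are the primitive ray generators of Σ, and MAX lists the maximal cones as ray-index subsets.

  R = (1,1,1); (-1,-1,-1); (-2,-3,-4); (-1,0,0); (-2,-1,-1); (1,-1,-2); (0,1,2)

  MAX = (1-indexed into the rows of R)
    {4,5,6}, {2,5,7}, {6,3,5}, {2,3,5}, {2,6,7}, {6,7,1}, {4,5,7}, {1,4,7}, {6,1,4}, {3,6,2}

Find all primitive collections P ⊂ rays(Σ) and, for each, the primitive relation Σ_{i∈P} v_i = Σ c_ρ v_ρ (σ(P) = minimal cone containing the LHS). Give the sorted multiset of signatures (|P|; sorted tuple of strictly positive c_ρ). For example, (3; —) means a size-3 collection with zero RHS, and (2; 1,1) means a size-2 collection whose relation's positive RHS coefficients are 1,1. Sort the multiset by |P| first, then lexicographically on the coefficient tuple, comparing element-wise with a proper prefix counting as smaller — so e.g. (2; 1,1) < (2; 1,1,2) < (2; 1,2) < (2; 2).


9 minimal non-faces of Δ(Σ) (on 7 rays):

  {1,2}:  v_{1} + v_{2} = 0  ⟹  sig = (2; —)
  {1,5}:  v_{1} + v_{5} = v_{4}  ⟹  sig = (2; 1)
  {2,4}:  v_{2} + v_{4} = v_{5}  ⟹  sig = (2; 1)
  {1,3}:  v_{1} + v_{3} = v_{5} + v_{6}  ⟹  sig = (2; 1,1)
  {3,4}:  v_{3} + v_{4} = 2·v_{5} + v_{6}  ⟹  sig = (2; 1,2)
  {3,7}:  v_{3} + v_{7} = 2·v_{2}  ⟹  sig = (2; 2)
  {4,6,7}:  v_{4} + v_{6} + v_{7} = 0  ⟹  sig = (3; —)
  {2,5,6}:  v_{2} + v_{5} + v_{6} = v_{3}  ⟹  sig = (3; 1)
  {5,6,7}:  v_{5} + v_{6} + v_{7} = v_{2}  ⟹  sig = (3; 1)

Hence PRS(X_Σ) =
    (2; —)
    (2; 1)
    (2; 1)
    (2; 1,1)
    (2; 1,2)
    (2; 2)
    (3; —)
    (3; 1)
    (3; 1)


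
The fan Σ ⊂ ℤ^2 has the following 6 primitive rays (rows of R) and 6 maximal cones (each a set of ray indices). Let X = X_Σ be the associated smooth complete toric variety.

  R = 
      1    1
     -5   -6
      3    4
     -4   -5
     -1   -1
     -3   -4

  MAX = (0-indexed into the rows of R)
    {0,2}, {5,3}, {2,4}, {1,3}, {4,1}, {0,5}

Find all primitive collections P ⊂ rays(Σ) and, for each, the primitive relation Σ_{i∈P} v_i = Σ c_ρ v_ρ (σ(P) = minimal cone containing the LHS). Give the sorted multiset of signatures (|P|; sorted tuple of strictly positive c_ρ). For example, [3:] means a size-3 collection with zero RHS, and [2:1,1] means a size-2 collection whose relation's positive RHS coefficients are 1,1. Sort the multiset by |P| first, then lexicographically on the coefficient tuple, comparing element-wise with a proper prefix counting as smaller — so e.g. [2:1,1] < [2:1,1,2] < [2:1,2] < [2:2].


Primitive collections (9):

  P={0,4}:  v_{0} + v_{4} = 0 ; sig = [2:]
  P={2,5}:  v_{2} + v_{5} = 0 ; sig = [2:]
  P={0,1}:  v_{0} + v_{1} = v_{3} ; sig = [2:1]
  P={0,3}:  v_{0} + v_{3} = v_{5} ; sig = [2:1]
  P={2,3}:  v_{2} + v_{3} = v_{4} ; sig = [2:1]
  P={3,4}:  v_{3} + v_{4} = v_{1} ; sig = [2:1]
  P={4,5}:  v_{4} + v_{5} = v_{3} ; sig = [2:1]
  P={1,2}:  v_{1} + v_{2} = 2·v_{4} ; sig = [2:2]
  P={1,5}:  v_{1} + v_{5} = 2·v_{3} ; sig = [2:2]

Sorted signature multiset PRS(X):
{ [2:] ×2,  [2:1] ×5,  [2:2] ×2 }


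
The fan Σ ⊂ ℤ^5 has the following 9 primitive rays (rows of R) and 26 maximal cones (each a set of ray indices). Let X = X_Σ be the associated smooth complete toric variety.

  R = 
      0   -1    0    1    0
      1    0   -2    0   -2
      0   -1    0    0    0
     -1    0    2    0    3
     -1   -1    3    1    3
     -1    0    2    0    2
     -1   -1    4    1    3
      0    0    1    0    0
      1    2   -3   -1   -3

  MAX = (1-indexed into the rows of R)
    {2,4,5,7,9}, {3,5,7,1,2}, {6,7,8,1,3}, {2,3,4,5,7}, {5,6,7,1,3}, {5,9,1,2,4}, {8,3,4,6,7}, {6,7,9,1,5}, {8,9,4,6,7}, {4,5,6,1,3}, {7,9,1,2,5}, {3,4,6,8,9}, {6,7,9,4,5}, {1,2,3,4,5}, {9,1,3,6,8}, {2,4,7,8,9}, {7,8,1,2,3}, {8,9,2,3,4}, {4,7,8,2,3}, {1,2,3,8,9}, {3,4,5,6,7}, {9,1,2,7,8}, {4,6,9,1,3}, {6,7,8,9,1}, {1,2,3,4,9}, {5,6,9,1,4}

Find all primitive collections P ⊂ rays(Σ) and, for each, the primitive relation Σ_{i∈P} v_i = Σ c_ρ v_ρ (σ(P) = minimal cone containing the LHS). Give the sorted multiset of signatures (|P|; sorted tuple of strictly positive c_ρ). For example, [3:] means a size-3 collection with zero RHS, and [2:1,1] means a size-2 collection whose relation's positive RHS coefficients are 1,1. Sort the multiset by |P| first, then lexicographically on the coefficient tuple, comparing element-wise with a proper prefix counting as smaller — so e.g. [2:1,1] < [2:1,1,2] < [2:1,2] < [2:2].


Δ(Σ) — 9 vertices, 6 min non-faces:

  P={2,6}:  v_{2} + v_{6} = 0  →  sig = [2:]
  P={5,8}:  v_{5} + v_{8} = v_{7}  →  sig = [2:1]
  P={3,5,9}:  v_{3} + v_{5} + v_{9} = 0  →  sig = [3:]
  P={1,4,8}:  v_{1} + v_{4} + v_{8} = v_{5}  →  sig = [3:1]
  P={3,7,9}:  v_{3} + v_{7} + v_{9} = v_{8}  →  sig = [3:1]
  P={1,4,7}:  v_{1} + v_{4} + v_{7} = 2·v_{5}  →  sig = [3:2]

so the primitive-relation signature multiset is
{ [2:],  [2:1],  [3:],  [3:1] ×2,  [3:2] }


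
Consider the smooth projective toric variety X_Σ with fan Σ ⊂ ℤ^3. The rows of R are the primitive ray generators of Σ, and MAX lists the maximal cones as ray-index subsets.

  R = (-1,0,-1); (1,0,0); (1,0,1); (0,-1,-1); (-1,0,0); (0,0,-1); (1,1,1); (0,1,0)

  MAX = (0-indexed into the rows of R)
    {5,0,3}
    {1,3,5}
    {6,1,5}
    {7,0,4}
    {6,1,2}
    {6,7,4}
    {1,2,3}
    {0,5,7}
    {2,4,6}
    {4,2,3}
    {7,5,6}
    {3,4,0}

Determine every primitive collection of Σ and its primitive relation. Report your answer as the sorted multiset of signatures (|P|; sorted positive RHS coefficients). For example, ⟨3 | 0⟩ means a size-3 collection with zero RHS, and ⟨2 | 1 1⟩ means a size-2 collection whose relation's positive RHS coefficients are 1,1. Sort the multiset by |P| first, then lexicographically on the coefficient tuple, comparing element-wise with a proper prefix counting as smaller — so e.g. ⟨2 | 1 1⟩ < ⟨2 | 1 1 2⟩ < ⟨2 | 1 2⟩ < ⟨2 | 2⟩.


Primitive collections (10):

  {0,2}:  v_{0} + v_{2} = 0  ⟹  sig = ⟨2 | 0⟩
  {1,4}:  v_{1} + v_{4} = 0  ⟹  sig = ⟨2 | 0⟩
  {0,1}:  v_{0} + v_{1} = v_{5}  ⟹  sig = ⟨2 | 1⟩
  {0,6}:  v_{0} + v_{6} = v_{7}  ⟹  sig = ⟨2 | 1⟩
  {2,5}:  v_{2} + v_{5} = v_{1}  ⟹  sig = ⟨2 | 1⟩
  {2,7}:  v_{2} + v_{7} = v_{6}  ⟹  sig = ⟨2 | 1⟩
  {3,6}:  v_{3} + v_{6} = v_{1}  ⟹  sig = ⟨2 | 1⟩
  {3,7}:  v_{3} + v_{7} = v_{5}  ⟹  sig = ⟨2 | 1⟩
  {4,5}:  v_{4} + v_{5} = v_{0}  ⟹  sig = ⟨2 | 1⟩
  {1,7}:  v_{1} + v_{7} = v_{5} + v_{6}  ⟹  sig = ⟨2 | 1 1⟩

Hence PRS(X_Σ) =
    ⟨2 | 0⟩
    ⟨2 | 0⟩
    ⟨2 | 1⟩
    ⟨2 | 1⟩
    ⟨2 | 1⟩
    ⟨2 | 1⟩
    ⟨2 | 1⟩
    ⟨2 | 1⟩
    ⟨2 | 1⟩
    ⟨2 | 1 1⟩


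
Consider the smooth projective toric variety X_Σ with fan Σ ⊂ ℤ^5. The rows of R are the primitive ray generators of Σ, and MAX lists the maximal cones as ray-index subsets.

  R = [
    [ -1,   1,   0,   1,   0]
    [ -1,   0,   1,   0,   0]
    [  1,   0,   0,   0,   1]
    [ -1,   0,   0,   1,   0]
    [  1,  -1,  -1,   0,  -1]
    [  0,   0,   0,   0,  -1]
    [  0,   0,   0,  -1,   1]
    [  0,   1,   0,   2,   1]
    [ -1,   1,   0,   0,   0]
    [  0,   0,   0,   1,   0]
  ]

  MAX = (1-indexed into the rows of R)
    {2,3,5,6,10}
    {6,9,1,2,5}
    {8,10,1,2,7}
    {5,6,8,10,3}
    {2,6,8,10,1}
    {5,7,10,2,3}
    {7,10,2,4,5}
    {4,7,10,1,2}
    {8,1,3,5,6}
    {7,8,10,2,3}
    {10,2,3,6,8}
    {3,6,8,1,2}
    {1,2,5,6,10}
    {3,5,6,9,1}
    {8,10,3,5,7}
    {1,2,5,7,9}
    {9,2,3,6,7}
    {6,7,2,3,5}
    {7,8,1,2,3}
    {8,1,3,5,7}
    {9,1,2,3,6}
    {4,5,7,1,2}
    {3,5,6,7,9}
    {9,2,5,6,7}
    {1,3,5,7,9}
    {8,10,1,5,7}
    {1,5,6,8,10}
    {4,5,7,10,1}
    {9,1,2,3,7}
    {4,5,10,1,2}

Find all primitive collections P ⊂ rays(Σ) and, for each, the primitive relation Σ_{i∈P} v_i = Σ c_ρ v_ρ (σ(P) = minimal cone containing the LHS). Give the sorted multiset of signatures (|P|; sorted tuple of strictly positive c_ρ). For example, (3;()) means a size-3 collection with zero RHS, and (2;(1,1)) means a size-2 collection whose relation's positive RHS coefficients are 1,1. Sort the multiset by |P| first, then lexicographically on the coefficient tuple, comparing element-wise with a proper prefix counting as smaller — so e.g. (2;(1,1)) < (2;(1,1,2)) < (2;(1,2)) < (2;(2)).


Δ(Σ) — 10 vertices, 14 min non-faces:

  • {9,10}:  v_{9} + v_{10} = v_{1}  →  sig = (2;(1))
  • {4,6}:  v_{4} + v_{6} = v_{1} + v_{2} + v_{5}  →  sig = (2;(1,1,1))
  • {4,9}:  v_{4} + v_{9} = 2·v_{1} + v_{2} + v_{5} + v_{7}  →  sig = (2;(1,1,1,2))
  • {4,8}:  v_{4} + v_{8} = v_{1} + v_{7} + 3·v_{10}  →  sig = (2;(1,1,3))
  • {3,4}:  v_{3} + v_{4} = v_{7} + 2·v_{10}  →  sig = (2;(1,2))
  • {8,9}:  v_{8} + v_{9} = 2·v_{1} + v_{3}  →  sig = (2;(1,2))
  • {6,7,10}:  v_{6} + v_{7} + v_{10} = 0  →  sig = (3;())
  • {1,3,10}:  v_{1} + v_{3} + v_{10} = v_{8}  →  sig = (3;(1))
  • {1,6,7}:  v_{1} + v_{6} + v_{7} = v_{9}  →  sig = (3;(1))
  • {6,7,8}:  v_{6} + v_{7} + v_{8} = v_{1} + v_{3}  →  sig = (3;(1,1))
  • {2,5,8}:  v_{2} + v_{5} + v_{8} = 2·v_{10}  →  sig = (3;(2))
  • {2,3,5,9}:  v_{2} + v_{3} + v_{5} + v_{9} = 0  →  sig = (4;())
  • {1,2,3,5}:  v_{1} + v_{2} + v_{3} + v_{5} = v_{10}  →  sig = (4;(1))
  • {1,2,5,7,10}:  v_{1} + v_{2} + v_{5} + v_{7} + v_{10} = v_{4}  →  sig = (5;(1))

Hence PRS(X_Σ) =
[(2;(1)), (2;(1,1,1)), (2;(1,1,1,2)), (2;(1,1,3)), (2;(1,2)), (2;(1,2)), (3;()), (3;(1)), (3;(1)), (3;(1,1)), (3;(2)), (4;()), (4;(1)), (5;(1))]
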